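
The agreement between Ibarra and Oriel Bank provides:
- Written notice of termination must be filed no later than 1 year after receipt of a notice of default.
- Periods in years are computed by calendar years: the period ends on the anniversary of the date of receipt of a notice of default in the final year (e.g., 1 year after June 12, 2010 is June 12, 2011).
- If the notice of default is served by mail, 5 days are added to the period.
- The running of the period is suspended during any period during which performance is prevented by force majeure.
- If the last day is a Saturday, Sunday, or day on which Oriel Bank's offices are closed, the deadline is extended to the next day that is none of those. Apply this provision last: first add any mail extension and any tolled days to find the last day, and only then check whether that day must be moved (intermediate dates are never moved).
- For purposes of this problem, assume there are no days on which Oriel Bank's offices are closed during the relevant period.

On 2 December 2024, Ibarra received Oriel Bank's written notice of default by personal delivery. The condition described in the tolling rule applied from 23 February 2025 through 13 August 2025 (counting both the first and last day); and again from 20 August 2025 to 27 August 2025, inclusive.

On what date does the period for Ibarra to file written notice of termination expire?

1 year after 2 December 2024 is December 2, 2025.
Service was not by mail, so no mail extension applies.
From February 23, 2025 through August 13, 2025 inclusive is 172 days; tolling adds 172 days: December 2, 2025 + 172 days = May 23, 2026.
From August 20, 2025 through August 27, 2025 inclusive is 8 days; tolling adds 8 days: May 23, 2026 + 8 days = May 31, 2026.
May 31, 2026 is Sunday. The next qualifying day is June 1, 2026.

June 1, 2026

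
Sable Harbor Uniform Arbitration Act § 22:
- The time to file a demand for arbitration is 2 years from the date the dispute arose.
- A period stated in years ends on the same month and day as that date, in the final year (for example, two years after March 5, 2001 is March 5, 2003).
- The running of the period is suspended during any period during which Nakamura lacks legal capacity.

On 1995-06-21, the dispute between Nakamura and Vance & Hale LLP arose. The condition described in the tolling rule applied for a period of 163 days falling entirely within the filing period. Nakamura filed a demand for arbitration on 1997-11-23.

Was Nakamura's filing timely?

2 years after 1995-06-21 is June 21, 1997.
Tolling adds 163 days: June 21, 1997 + 163 days = December 1, 1997.
The deadline is December 1, 1997; the filing on November 23, 1997 is on or before that date.

Yes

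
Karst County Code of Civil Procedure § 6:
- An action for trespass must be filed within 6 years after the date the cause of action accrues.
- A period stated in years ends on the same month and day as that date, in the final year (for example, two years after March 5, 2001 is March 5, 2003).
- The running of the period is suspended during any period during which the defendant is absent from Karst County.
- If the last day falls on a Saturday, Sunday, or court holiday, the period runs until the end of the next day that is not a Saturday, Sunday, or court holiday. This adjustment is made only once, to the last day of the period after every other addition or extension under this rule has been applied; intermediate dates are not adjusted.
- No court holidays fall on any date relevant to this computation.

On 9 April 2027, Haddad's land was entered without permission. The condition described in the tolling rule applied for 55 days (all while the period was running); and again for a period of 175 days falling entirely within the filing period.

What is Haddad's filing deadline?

November 25, 2033

6 years after 9 April 2027 is April 9, 2033.
Tolling adds 55 days: April 9, 2033 + 55 days = June 3, 2033.
Tolling adds 175 days: June 3, 2033 + 175 days = November 25, 2033.
November 25, 2033 is a Friday and not a court holiday, so no extension applies.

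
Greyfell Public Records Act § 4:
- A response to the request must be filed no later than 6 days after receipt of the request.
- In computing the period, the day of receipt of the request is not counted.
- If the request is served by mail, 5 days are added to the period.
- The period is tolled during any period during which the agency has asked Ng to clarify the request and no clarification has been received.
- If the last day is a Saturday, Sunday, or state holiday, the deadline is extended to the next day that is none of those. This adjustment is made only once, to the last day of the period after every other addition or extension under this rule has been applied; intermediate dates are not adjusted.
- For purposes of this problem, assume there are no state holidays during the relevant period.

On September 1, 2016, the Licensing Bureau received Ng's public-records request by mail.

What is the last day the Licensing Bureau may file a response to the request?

September 12, 2016

6 days after September 1, 2016 is September 7, 2016.
Service was by mail, adding 5 days: September 7, 2016 + 5 days = September 12, 2016.
September 12, 2016 is a Monday and not a state holiday, so no extension applies.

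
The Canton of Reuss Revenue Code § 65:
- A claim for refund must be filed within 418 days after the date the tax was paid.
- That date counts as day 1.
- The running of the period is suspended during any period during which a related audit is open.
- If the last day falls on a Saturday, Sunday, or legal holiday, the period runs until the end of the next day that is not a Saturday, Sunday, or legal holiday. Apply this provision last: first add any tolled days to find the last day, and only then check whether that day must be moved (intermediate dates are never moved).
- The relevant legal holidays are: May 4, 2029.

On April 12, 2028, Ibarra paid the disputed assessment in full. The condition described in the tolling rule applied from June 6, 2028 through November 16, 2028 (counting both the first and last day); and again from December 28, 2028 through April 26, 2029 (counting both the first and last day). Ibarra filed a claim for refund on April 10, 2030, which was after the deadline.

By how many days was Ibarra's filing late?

27 days

Counting April 12, 2028 as day 1, day 418 is June 3, 2029.
From June 6, 2028 through November 16, 2028 inclusive is 164 days; tolling adds 164 days: June 3, 2029 + 164 days = November 14, 2029.
From December 28, 2028 through April 26, 2029 inclusive is 120 days; tolling adds 120 days: November 14, 2029 + 120 days = March 14, 2030.
March 14, 2030 is a Thursday and not a legal holiday, so no extension applies.
The deadline is March 14, 2030; from March 14, 2030 to April 10, 2030 is 27 days.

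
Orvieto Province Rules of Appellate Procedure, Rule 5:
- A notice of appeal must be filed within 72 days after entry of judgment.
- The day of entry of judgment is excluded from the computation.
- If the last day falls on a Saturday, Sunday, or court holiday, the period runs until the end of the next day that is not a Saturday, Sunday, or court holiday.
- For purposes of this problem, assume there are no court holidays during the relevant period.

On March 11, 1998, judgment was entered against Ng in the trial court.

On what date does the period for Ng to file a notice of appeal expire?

72 days after March 11, 1998 is May 22, 1998.
May 22, 1998 is a Friday and not a court holiday, so no extension applies.

May 22, 1998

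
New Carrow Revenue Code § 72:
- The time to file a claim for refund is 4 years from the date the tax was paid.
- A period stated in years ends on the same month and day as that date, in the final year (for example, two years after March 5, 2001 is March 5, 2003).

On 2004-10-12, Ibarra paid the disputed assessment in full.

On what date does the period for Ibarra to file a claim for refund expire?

October 12, 2008

4 years after 2004-10-12 is October 12, 2008.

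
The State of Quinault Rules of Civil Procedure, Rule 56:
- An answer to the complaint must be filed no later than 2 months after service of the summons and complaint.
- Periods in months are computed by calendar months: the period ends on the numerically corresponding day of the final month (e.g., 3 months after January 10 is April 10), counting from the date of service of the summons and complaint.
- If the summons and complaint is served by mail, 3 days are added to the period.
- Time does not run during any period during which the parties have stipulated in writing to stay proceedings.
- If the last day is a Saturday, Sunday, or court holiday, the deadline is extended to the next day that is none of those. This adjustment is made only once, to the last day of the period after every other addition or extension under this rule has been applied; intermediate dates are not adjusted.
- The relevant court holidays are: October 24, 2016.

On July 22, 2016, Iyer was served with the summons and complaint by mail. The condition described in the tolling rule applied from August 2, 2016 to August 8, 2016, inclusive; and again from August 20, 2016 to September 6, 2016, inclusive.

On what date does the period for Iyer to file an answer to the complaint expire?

October 20, 2016

2 months after July 22, 2016 is September 22, 2016.
Service was by mail, adding 3 days: September 22, 2016 + 3 days = September 25, 2016.
From August 2, 2016 through August 8, 2016 inclusive is 7 days; tolling adds 7 days: September 25, 2016 + 7 days = October 2, 2016.
From August 20, 2016 through September 6, 2016 inclusive is 18 days; tolling adds 18 days: October 2, 2016 + 18 days = October 20, 2016.
October 20, 2016 is a Thursday and not a court holiday, so no extension applies.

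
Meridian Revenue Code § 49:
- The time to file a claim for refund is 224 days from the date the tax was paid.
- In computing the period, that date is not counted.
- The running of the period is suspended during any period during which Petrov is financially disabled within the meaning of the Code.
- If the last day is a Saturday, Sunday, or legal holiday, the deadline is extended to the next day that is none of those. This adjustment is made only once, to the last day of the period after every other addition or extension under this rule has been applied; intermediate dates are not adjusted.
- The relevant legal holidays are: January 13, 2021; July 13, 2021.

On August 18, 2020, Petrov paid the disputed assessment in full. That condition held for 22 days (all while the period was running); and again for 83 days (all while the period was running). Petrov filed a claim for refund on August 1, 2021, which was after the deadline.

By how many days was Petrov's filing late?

224 days after August 18, 2020 is March 30, 2021.
Tolling adds 22 days: March 30, 2021 + 22 days = April 21, 2021.
Tolling adds 83 days: April 21, 2021 + 83 days = July 13, 2021.
July 13, 2021 is a listed holiday. The next qualifying day is July 14, 2021.
The deadline is July 14, 2021; from July 14, 2021 to August 1, 2021 is 18 days.

18 days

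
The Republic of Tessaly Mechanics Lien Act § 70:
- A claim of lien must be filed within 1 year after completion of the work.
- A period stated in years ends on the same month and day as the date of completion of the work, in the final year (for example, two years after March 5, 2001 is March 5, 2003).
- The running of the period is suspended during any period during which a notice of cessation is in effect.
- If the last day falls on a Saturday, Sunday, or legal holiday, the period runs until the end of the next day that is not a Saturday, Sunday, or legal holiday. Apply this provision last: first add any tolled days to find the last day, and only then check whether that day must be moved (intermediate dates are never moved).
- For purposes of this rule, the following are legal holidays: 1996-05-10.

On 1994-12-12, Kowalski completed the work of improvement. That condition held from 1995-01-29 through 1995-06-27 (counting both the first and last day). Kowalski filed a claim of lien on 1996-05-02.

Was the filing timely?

Yes

1 year after 1994-12-12 is December 12, 1995.
From January 29, 1995 through June 27, 1995 inclusive is 150 days; tolling adds 150 days: December 12, 1995 + 150 days = May 10, 1996.
May 10, 1996 is a listed holiday; May 11, 1996 is Saturday; May 12, 1996 is Sunday. The next qualifying day is May 13, 1996.
The deadline is May 13, 1996; the filing on May 2, 1996 is on or before that date.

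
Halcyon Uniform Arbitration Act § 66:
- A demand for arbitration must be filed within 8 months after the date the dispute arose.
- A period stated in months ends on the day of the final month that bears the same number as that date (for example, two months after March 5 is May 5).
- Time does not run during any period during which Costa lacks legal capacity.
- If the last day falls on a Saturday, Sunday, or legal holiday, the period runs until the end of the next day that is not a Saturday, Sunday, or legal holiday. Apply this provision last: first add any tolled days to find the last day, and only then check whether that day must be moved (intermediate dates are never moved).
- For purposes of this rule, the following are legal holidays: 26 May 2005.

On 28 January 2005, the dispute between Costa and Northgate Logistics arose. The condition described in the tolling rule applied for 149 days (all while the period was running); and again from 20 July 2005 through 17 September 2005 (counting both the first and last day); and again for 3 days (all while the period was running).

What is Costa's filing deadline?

April 28, 2006

8 months after 28 January 2005 is September 28, 2005.
Tolling adds 149 days: September 28, 2005 + 149 days = February 24, 2006.
From July 20, 2005 through September 17, 2005 inclusive is 60 days; tolling adds 60 days: February 24, 2006 + 60 days = April 25, 2006.
Tolling adds 3 days: April 25, 2006 + 3 days = April 28, 2006.
April 28, 2006 is a Friday and not a legal holiday, so no extension applies.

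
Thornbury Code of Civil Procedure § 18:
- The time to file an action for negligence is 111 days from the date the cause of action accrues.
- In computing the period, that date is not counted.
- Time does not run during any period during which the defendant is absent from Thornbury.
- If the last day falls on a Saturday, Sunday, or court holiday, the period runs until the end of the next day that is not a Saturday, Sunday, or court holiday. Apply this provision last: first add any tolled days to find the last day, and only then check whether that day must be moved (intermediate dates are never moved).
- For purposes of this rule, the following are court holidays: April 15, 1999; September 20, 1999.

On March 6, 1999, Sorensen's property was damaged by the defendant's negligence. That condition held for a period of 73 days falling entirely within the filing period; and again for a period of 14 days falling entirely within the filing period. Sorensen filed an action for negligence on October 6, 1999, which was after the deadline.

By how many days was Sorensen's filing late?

111 days after March 6, 1999 is June 25, 1999.
Tolling adds 73 days: June 25, 1999 + 73 days = September 6, 1999.
Tolling adds 14 days: September 6, 1999 + 14 days = September 20, 1999.
September 20, 1999 is a listed holiday. The next qualifying day is September 21, 1999.
The deadline is September 21, 1999; from September 21, 1999 to October 6, 1999 is 15 days.

15 days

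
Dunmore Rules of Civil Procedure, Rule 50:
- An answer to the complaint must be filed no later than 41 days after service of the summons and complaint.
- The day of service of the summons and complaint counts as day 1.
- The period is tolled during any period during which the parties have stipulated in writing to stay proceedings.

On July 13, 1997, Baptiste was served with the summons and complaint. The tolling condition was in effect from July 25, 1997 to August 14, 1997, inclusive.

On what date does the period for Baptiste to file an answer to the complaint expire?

Counting July 13, 1997 as day 1, day 41 is August 22, 1997.
From July 25, 1997 through August 14, 1997 inclusive is 21 days; tolling adds 21 days: August 22, 1997 + 21 days = September 12, 1997.

September 12, 1997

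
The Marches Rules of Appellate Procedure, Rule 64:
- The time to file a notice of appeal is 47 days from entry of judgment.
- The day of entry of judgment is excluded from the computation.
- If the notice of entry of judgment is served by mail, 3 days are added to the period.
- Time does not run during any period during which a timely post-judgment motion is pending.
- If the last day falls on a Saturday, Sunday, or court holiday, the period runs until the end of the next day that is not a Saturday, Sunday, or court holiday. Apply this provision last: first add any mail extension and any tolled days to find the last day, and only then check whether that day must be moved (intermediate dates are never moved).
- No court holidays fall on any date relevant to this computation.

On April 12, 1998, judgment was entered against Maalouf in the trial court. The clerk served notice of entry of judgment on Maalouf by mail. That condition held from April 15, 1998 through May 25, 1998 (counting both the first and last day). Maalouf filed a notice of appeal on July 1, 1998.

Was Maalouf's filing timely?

47 days after April 12, 1998 is May 29, 1998.
Service was by mail, adding 3 days: May 29, 1998 + 3 days = June 1, 1998.
From April 15, 1998 through May 25, 1998 inclusive is 41 days; tolling adds 41 days: June 1, 1998 + 41 days = July 12, 1998.
July 12, 1998 is Sunday. The next qualifying day is July 13, 1998.
The deadline is July 13, 1998; the filing on July 1, 1998 is on or before that date.

Yes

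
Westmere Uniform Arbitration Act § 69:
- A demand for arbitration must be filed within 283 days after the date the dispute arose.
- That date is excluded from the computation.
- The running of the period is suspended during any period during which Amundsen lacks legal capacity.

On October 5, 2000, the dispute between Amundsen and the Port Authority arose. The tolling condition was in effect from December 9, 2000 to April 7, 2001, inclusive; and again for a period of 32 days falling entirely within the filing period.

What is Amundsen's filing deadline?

December 14, 2001

283 days after October 5, 2000 is July 15, 2001.
From December 9, 2000 through April 7, 2001 inclusive is 120 days; tolling adds 120 days: July 15, 2001 + 120 days = November 12, 2001.
Tolling adds 32 days: November 12, 2001 + 32 days = December 14, 2001.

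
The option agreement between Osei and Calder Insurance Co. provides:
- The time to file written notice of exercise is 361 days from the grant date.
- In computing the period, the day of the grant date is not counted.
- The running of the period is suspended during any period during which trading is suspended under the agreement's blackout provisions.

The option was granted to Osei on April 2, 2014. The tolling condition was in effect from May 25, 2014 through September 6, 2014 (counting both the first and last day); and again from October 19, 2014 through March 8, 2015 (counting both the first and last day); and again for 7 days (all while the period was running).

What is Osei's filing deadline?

361 days after April 2, 2014 is March 29, 2015.
From May 25, 2014 through September 6, 2014 inclusive is 105 days; tolling adds 105 days: March 29, 2015 + 105 days = July 12, 2015.
From October 19, 2014 through March 8, 2015 inclusive is 141 days; tolling adds 141 days: July 12, 2015 + 141 days = November 30, 2015.
Tolling adds 7 days: November 30, 2015 + 7 days = December 7, 2015.

December 7, 2015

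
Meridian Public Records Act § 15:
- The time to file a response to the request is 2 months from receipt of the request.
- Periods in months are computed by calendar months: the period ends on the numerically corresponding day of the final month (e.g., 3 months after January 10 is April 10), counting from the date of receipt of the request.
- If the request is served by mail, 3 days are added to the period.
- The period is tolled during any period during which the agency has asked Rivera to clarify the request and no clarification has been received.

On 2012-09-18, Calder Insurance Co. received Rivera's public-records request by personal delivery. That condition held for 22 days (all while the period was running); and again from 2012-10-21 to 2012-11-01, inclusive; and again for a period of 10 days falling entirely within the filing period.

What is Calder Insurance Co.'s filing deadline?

January 1, 2013

2 months after 2012-09-18 is November 18, 2012.
Service was not by mail, so no mail extension applies.
Tolling adds 22 days: November 18, 2012 + 22 days = December 10, 2012.
From October 21, 2012 through November 1, 2012 inclusive is 12 days; tolling adds 12 days: December 10, 2012 + 12 days = December 22, 2012.
Tolling adds 10 days: December 22, 2012 + 10 days = January 1, 2013.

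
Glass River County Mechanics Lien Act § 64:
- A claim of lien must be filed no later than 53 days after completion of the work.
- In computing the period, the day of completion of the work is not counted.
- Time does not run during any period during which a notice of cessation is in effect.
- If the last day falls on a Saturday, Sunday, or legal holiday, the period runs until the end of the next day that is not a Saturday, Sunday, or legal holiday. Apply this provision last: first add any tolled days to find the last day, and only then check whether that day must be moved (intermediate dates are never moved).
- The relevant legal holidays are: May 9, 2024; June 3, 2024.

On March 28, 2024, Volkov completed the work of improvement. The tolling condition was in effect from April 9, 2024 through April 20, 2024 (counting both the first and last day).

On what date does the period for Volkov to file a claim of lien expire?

53 days after March 28, 2024 is May 20, 2024.
From April 9, 2024 through April 20, 2024 inclusive is 12 days; tolling adds 12 days: May 20, 2024 + 12 days = June 1, 2024.
June 1, 2024 is Saturday; June 2, 2024 is Sunday; June 3, 2024 is a listed holiday. The next qualifying day is June 4, 2024.

June 4, 2024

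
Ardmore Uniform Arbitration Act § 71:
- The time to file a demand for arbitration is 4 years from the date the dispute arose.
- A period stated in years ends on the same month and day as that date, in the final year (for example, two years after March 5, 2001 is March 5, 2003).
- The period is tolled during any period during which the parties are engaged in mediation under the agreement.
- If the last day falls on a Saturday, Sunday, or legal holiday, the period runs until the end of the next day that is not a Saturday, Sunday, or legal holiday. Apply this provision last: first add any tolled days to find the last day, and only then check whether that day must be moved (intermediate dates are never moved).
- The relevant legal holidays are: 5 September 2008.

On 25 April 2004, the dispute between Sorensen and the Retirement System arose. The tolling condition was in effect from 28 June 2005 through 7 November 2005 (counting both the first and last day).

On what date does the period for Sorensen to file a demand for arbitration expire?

September 8, 2008

4 years after 25 April 2004 is April 25, 2008.
From June 28, 2005 through November 7, 2005 inclusive is 133 days; tolling adds 133 days: April 25, 2008 + 133 days = September 5, 2008.
September 5, 2008 is a listed holiday; September 6, 2008 is Saturday; September 7, 2008 is Sunday. The next qualifying day is September 8, 2008.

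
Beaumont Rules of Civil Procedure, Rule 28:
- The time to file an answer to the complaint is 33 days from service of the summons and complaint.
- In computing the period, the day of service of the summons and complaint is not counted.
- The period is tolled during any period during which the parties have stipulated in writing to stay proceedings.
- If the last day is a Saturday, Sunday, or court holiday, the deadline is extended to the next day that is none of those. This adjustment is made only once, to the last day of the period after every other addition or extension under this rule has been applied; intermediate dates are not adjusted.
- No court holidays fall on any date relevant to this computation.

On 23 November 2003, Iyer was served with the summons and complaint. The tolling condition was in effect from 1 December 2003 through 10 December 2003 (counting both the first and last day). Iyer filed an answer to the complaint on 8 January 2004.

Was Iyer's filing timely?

No

33 days after 23 November 2003 is December 26, 2003.
From December 1, 2003 through December 10, 2003 inclusive is 10 days; tolling adds 10 days: December 26, 2003 + 10 days = January 5, 2004.
January 5, 2004 is a Monday and not a court holiday, so no extension applies.
The deadline is January 5, 2004; the filing on January 8, 2004 is after that date.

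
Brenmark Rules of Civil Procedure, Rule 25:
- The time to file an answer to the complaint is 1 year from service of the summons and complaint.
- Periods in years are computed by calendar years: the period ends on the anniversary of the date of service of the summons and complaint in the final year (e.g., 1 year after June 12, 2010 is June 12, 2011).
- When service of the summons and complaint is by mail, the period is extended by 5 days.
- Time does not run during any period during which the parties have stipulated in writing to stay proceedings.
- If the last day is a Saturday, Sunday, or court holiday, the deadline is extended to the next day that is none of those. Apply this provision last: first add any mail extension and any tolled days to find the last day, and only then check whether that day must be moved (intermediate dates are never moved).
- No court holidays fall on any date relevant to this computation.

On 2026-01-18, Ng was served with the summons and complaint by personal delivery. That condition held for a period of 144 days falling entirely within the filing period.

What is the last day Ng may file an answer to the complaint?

1 year after 2026-01-18 is January 18, 2027.
Service was not by mail, so no mail extension applies.
Tolling adds 144 days: January 18, 2027 + 144 days = June 11, 2027.
June 11, 2027 is a Friday and not a court holiday, so no extension applies.

June 11, 2027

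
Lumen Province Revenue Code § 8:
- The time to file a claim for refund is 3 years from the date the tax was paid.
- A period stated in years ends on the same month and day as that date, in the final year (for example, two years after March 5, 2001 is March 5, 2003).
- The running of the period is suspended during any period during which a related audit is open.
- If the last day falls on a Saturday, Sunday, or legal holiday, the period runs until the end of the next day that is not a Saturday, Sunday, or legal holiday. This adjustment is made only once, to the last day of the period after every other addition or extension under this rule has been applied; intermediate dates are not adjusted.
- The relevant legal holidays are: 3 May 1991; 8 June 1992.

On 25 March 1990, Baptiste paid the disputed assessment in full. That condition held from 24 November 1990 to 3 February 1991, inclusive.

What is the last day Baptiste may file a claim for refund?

3 years after 25 March 1990 is March 25, 1993.
From November 24, 1990 through February 3, 1991 inclusive is 72 days; tolling adds 72 days: March 25, 1993 + 72 days = June 5, 1993.
June 5, 1993 is Saturday; June 6, 1993 is Sunday. The next qualifying day is June 7, 1993.

June 7, 1993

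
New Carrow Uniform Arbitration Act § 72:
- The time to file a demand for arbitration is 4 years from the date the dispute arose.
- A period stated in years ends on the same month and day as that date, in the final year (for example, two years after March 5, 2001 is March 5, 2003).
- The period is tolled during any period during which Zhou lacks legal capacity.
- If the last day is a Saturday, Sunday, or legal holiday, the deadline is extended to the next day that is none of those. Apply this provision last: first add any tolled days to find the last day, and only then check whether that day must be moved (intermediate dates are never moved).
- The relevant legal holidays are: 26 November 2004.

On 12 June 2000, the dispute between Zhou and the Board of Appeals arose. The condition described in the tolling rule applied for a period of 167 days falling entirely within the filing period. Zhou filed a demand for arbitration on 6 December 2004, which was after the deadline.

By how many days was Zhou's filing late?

7 days

4 years after 12 June 2000 is June 12, 2004.
Tolling adds 167 days: June 12, 2004 + 167 days = November 26, 2004.
November 26, 2004 is a listed holiday; November 27, 2004 is Saturday; November 28, 2004 is Sunday. The next qualifying day is November 29, 2004.
The deadline is November 29, 2004; from November 29, 2004 to December 6, 2004 is 7 days.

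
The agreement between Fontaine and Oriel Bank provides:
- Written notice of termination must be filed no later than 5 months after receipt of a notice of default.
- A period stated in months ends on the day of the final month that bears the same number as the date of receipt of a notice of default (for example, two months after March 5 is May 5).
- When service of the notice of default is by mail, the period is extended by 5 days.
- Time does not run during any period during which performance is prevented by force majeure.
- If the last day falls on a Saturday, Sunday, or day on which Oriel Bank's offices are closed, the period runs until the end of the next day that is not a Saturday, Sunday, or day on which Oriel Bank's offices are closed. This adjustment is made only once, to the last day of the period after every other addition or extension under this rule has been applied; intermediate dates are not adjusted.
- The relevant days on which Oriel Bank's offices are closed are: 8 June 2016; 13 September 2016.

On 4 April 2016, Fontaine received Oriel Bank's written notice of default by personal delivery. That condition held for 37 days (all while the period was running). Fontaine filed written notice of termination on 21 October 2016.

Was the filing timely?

No

5 months after 4 April 2016 is September 4, 2016.
Service was not by mail, so no mail extension applies.
Tolling adds 37 days: September 4, 2016 + 37 days = October 11, 2016.
October 11, 2016 is a Tuesday and not a day on which Oriel Bank's offices are closed, so no extension applies.
The deadline is October 11, 2016; the filing on October 21, 2016 is after that date.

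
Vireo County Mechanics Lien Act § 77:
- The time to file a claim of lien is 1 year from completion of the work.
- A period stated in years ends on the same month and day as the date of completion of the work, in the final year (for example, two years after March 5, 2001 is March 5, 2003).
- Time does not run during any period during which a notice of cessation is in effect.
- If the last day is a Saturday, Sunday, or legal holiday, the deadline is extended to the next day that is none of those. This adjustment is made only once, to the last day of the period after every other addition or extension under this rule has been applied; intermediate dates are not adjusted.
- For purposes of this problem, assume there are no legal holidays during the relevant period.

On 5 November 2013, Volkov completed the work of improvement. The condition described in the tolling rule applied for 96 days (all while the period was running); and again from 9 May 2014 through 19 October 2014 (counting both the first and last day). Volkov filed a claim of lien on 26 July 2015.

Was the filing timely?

1 year after 5 November 2013 is November 5, 2014.
Tolling adds 96 days: November 5, 2014 + 96 days = February 9, 2015.
From May 9, 2014 through October 19, 2014 inclusive is 164 days; tolling adds 164 days: February 9, 2015 + 164 days = July 23, 2015.
July 23, 2015 is a Thursday and not a legal holiday, so no extension applies.
The deadline is July 23, 2015; the filing on July 26, 2015 is after that date.

No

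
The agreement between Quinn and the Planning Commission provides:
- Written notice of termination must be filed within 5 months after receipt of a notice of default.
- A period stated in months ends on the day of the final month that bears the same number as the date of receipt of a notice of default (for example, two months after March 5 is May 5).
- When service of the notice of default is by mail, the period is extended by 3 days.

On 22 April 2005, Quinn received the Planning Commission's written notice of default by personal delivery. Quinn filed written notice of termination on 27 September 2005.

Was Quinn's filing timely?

5 months after 22 April 2005 is September 22, 2005.
Service was not by mail, so no mail extension applies.
The deadline is September 22, 2005; the filing on September 27, 2005 is after that date.

No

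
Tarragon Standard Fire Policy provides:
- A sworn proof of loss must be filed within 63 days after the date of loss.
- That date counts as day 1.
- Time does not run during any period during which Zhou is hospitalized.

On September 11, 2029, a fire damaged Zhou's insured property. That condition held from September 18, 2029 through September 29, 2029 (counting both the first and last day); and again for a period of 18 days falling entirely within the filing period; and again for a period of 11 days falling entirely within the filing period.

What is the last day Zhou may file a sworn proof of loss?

Counting September 11, 2029 as day 1, day 63 is November 12, 2029.
From September 18, 2029 through September 29, 2029 inclusive is 12 days; tolling adds 12 days: November 12, 2029 + 12 days = November 24, 2029.
Tolling adds 18 days: November 24, 2029 + 18 days = December 12, 2029.
Tolling adds 11 days: December 12, 2029 + 11 days = December 23, 2029.

December 23, 2029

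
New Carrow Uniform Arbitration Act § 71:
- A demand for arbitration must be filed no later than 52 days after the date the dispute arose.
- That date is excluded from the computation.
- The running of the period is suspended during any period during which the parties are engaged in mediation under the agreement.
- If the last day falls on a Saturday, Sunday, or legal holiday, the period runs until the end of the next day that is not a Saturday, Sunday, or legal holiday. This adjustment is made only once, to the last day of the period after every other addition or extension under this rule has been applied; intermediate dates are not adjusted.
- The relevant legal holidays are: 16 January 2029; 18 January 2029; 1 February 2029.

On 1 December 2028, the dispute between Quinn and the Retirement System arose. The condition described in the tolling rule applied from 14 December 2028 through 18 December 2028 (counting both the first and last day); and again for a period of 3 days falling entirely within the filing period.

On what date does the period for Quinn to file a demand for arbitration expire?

52 days after 1 December 2028 is January 22, 2029.
From December 14, 2028 through December 18, 2028 inclusive is 5 days; tolling adds 5 days: January 22, 2029 + 5 days = January 27, 2029.
Tolling adds 3 days: January 27, 2029 + 3 days = January 30, 2029.
January 30, 2029 is a Tuesday and not a legal holiday, so no extension applies.

January 30, 2029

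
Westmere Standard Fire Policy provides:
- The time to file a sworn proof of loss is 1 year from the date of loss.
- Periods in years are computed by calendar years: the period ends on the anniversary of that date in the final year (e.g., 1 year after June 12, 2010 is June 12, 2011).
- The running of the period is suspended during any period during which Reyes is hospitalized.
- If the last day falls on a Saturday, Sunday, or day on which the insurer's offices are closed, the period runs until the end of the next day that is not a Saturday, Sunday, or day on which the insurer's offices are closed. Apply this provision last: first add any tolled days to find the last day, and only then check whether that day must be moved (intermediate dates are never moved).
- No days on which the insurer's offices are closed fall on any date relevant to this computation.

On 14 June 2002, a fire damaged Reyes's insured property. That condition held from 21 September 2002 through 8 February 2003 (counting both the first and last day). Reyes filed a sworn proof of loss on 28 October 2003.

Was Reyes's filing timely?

Yes

1 year after 14 June 2002 is June 14, 2003.
From September 21, 2002 through February 8, 2003 inclusive is 141 days; tolling adds 141 days: June 14, 2003 + 141 days = November 2, 2003.
November 2, 2003 is Sunday. The next qualifying day is November 3, 2003.
The deadline is November 3, 2003; the filing on October 28, 2003 is on or before that date.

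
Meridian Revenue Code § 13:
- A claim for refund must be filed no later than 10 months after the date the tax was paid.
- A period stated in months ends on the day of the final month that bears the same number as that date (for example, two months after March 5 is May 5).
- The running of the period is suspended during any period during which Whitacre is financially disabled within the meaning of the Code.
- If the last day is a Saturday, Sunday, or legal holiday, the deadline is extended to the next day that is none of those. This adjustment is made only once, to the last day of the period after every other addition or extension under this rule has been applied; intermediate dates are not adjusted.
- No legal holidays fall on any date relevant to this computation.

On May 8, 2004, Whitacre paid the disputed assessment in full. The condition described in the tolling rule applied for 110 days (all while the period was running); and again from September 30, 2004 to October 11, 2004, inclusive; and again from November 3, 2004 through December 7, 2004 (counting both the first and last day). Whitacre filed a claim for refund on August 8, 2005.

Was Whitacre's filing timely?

10 months after May 8, 2004 is March 8, 2005.
Tolling adds 110 days: March 8, 2005 + 110 days = June 26, 2005.
From September 30, 2004 through October 11, 2004 inclusive is 12 days; tolling adds 12 days: June 26, 2005 + 12 days = July 8, 2005.
From November 3, 2004 through December 7, 2004 inclusive is 35 days; tolling adds 35 days: July 8, 2005 + 35 days = August 12, 2005.
August 12, 2005 is a Friday and not a legal holiday, so no extension applies.
The deadline is August 12, 2005; the filing on August 8, 2005 is on or before that date.

Yes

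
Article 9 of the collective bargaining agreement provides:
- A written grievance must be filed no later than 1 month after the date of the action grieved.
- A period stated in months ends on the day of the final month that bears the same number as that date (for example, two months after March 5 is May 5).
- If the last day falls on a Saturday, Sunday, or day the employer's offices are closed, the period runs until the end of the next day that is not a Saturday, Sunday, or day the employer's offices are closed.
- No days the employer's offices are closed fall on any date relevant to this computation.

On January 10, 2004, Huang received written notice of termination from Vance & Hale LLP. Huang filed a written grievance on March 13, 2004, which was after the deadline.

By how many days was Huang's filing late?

1 month after January 10, 2004 is February 10, 2004.
February 10, 2004 is a Tuesday and not a day the employer's offices are closed, so no extension applies.
The deadline is February 10, 2004; from February 10, 2004 to March 13, 2004 is 32 days.

32 days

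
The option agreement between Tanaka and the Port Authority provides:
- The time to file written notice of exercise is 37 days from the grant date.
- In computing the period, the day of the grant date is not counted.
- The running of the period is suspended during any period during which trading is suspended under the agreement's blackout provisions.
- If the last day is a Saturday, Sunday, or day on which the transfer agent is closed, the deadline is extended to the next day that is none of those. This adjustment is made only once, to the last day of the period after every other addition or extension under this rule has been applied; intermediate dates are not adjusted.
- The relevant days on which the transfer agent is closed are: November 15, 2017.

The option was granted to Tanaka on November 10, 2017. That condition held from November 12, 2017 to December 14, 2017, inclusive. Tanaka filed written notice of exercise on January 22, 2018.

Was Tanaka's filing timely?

No

37 days after November 10, 2017 is December 17, 2017.
From November 12, 2017 through December 14, 2017 inclusive is 33 days; tolling adds 33 days: December 17, 2017 + 33 days = January 19, 2018.
January 19, 2018 is a Friday and not a day on which the transfer agent is closed, so no extension applies.
The deadline is January 19, 2018; the filing on January 22, 2018 is after that date.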